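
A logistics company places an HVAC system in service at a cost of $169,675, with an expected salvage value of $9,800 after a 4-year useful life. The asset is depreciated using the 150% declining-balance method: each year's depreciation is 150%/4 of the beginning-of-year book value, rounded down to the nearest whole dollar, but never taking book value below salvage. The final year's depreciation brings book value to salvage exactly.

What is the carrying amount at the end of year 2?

Depreciable base = $169,675 − $9,800 = $159,875.
Year 1: ⌊$169,675 × 150%/4⌋ = $63,628. Book value $106,047.
Year 2: ⌊$106,047 × 150%/4⌋ = $39,767. Book value $66,280.

$66,280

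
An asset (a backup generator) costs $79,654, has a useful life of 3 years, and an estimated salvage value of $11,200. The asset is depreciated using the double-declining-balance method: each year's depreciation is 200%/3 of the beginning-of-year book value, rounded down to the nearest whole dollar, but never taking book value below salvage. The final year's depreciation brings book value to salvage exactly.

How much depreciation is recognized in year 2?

Depreciable base = $79,654 − $11,200 = $68,454.
Year 1: ⌊$79,654 × 200%/3⌋ = $53,102. Book value $26,552.
Year 2: ⌊$26,552 × 200%/3⌋ = $17,701, capped at $15,352. Book value $11,200.

$15,352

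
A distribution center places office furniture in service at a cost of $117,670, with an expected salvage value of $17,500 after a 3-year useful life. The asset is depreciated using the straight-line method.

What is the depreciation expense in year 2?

Depreciable base = $117,670 − $17,500 = $100,170.
Annual expense = $100,170 / 3 = $33,390.

$33,390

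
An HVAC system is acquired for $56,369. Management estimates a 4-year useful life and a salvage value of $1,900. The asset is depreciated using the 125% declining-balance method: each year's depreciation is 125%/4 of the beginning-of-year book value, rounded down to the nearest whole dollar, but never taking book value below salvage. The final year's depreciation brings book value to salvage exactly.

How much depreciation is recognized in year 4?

Depreciable base = $56,369 − $1,900 = $54,469.
Year 1: ⌊$56,369 × 125%/4⌋ = $17,615. Book value $38,754.
Year 2: ⌊$38,754 × 125%/4⌋ = $12,110. Book value $26,644.
Year 3: ⌊$26,644 × 125%/4⌋ = $8,326. Book value $18,318.
Year 4 (final): $18,318 − $1,900 = $16,418. Book value $1,900.

$16,418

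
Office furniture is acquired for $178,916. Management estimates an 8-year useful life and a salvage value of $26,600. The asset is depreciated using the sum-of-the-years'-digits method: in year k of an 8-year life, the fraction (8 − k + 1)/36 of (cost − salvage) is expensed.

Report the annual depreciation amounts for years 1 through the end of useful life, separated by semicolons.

$33,848; $29,617; $25,386; $21,155; $16,924; $12,693; $8,462; $4,231

Depreciable base = $178,916 − $26,600 = $152,316.
Sum of the years' digits = 8+7+6+5+4+3+2+1 = 36.
Year 1: $152,316 × 8/36 = $33,848. Book value $145,068.
Year 2: $152,316 × 7/36 = $29,617. Book value $115,451.
Year 3: $152,316 × 6/36 = $25,386. Book value $90,065.
Year 4: $152,316 × 5/36 = $21,155. Book value $68,910.
Year 5: $152,316 × 4/36 = $16,924. Book value $51,986.
Year 6: $152,316 × 3/36 = $12,693. Book value $39,293.
Year 7: $152,316 × 2/36 = $8,462. Book value $30,831.
Year 8: $152,316 × 1/36 = $4,231. Book value $26,600.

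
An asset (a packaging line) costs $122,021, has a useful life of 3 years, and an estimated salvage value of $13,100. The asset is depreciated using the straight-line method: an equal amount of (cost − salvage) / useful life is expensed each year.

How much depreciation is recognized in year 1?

$36,307

Depreciable base = $122,021 − $13,100 = $108,921.
Annual expense = $108,921 / 3 = $36,307.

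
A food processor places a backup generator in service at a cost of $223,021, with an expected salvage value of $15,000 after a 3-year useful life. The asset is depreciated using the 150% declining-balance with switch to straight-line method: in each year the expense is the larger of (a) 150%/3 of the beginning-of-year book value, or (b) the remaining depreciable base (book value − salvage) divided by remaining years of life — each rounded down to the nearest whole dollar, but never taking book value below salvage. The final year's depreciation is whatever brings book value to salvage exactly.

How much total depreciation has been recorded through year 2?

$167,265

Depreciable base = $223,021 − $15,000 = $208,021.
Year 1: DB = ⌊$223,021 × 150%/3⌋ = $111,510; SL = ⌊$208,021/3⌋ = $69,340 → take DB $111,510. Book value $111,511.
Year 2: DB = ⌊$111,511 × 150%/3⌋ = $55,755; SL = ⌊$96,511/2⌋ = $48,255 → take DB $55,755. Book value $55,756.
Accumulated through year 2 = $223,021 − $55,756 = $167,265.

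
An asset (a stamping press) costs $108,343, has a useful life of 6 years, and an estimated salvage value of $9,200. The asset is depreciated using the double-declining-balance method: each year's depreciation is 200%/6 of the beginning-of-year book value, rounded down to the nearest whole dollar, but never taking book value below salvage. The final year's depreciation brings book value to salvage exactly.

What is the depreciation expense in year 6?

$5,068

Depreciable base = $108,343 − $9,200 = $99,143.
Year 1: ⌊$108,343 × 200%/6⌋ = $36,114. Book value $72,229.
Year 2: ⌊$72,229 × 200%/6⌋ = $24,076. Book value $48,153.
Year 3: ⌊$48,153 × 200%/6⌋ = $16,051. Book value $32,102.
Year 4: ⌊$32,102 × 200%/6⌋ = $10,700. Book value $21,402.
Year 5: ⌊$21,402 × 200%/6⌋ = $7,134. Book value $14,268.
Year 6 (final): $14,268 − $9,200 = $5,068. Book value $9,200.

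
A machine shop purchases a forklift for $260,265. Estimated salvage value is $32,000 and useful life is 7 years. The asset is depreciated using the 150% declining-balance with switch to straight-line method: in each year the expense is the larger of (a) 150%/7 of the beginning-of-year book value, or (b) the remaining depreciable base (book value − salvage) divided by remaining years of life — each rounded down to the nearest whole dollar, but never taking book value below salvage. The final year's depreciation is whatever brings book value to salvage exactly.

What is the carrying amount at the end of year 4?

$99,192

Depreciable base = $260,265 − $32,000 = $228,265.
Year 1: DB = ⌊$260,265 × 150%/7⌋ = $55,771; SL = ⌊$228,265/7⌋ = $32,609 → take DB $55,771. Book value $204,494.
Year 2: DB = ⌊$204,494 × 150%/7⌋ = $43,820; SL = ⌊$172,494/6⌋ = $28,749 → take DB $43,820. Book value $160,674.
Year 3: DB = ⌊$160,674 × 150%/7⌋ = $34,430; SL = ⌊$128,674/5⌋ = $25,734 → take DB $34,430. Book value $126,244.
Year 4: DB = ⌊$126,244 × 150%/7⌋ = $27,052; SL = ⌊$94,244/4⌋ = $23,561 → take DB $27,052. Book value $99,192.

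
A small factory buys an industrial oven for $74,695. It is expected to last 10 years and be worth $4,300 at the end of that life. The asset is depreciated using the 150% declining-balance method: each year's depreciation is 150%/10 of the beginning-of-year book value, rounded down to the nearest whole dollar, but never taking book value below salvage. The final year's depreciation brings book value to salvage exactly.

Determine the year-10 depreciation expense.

Depreciable base = $74,695 − $4,300 = $70,395.
Year 1: ⌊$74,695 × 150%/10⌋ = $11,204. Book value $63,491.
Year 2: ⌊$63,491 × 150%/10⌋ = $9,523. Book value $53,968.
Year 3: ⌊$53,968 × 150%/10⌋ = $8,095. Book value $45,873.
Year 4: ⌊$45,873 × 150%/10⌋ = $6,880. Book value $38,993.
Year 5: ⌊$38,993 × 150%/10⌋ = $5,848. Book value $33,145.
Year 6: ⌊$33,145 × 150%/10⌋ = $4,971. Book value $28,174.
Year 7: ⌊$28,174 × 150%/10⌋ = $4,226. Book value $23,948.
Year 8: ⌊$23,948 × 150%/10⌋ = $3,592. Book value $20,356.
Year 9: ⌊$20,356 × 150%/10⌋ = $3,053. Book value $17,303.
Year 10 (final): $17,303 − $4,300 = $13,003. Book value $4,300.

$13,003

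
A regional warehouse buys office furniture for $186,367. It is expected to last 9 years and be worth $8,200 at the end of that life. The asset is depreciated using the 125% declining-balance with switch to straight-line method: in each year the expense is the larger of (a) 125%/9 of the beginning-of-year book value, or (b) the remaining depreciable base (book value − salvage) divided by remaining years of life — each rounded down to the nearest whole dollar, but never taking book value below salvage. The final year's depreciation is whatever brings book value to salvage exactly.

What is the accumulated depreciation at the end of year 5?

Depreciable base = $186,367 − $8,200 = $178,167.
Year 1: DB = ⌊$186,367 × 125%/9⌋ = $25,884; SL = ⌊$178,167/9⌋ = $19,796 → take DB $25,884. Book value $160,483.
Year 2: DB = ⌊$160,483 × 125%/9⌋ = $22,289; SL = ⌊$152,283/8⌋ = $19,035 → take DB $22,289. Book value $138,194.
Year 3: DB = ⌊$138,194 × 125%/9⌋ = $19,193; SL = ⌊$129,994/7⌋ = $18,570 → take DB $19,193. Book value $119,001.
Year 4: DB = ⌊$119,001 × 125%/9⌋ = $16,527; SL = ⌊$110,801/6⌋ = $18,466 → take SL $18,466. Book value $100,535.
Year 5: DB = ⌊$100,535 × 125%/9⌋ = $13,963; SL = ⌊$92,335/5⌋ = $18,467 → take SL $18,467. Book value $82,068.
Accumulated through year 5 = $186,367 − $82,068 = $104,299.

$104,299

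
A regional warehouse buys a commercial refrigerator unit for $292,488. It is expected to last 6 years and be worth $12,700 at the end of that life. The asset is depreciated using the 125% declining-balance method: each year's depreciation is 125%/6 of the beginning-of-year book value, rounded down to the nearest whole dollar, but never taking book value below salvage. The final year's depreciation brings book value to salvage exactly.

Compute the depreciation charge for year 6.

Depreciable base = $292,488 − $12,700 = $279,788.
Year 1: ⌊$292,488 × 125%/6⌋ = $60,935. Book value $231,553.
Year 2: ⌊$231,553 × 125%/6⌋ = $48,240. Book value $183,313.
Year 3: ⌊$183,313 × 125%/6⌋ = $38,190. Book value $145,123.
Year 4: ⌊$145,123 × 125%/6⌋ = $30,233. Book value $114,890.
Year 5: ⌊$114,890 × 125%/6⌋ = $23,935. Book value $90,955.
Year 6 (final): $90,955 − $12,700 = $78,255. Book value $12,700.

$78,255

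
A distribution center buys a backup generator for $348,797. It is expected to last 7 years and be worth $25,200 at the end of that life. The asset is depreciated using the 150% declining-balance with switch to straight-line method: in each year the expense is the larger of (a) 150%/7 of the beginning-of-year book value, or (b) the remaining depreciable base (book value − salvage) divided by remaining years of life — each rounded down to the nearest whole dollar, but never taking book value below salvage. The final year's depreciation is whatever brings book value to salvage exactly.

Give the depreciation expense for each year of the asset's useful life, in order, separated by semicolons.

$74,742; $58,726; $46,141; $36,254; $35,911; $35,911; $35,912

Depreciable base = $348,797 − $25,200 = $323,597.
Year 1: DB = ⌊$348,797 × 150%/7⌋ = $74,742; SL = ⌊$323,597/7⌋ = $46,228 → take DB $74,742. Book value $274,055.
Year 2: DB = ⌊$274,055 × 150%/7⌋ = $58,726; SL = ⌊$248,855/6⌋ = $41,475 → take DB $58,726. Book value $215,329.
Year 3: DB = ⌊$215,329 × 150%/7⌋ = $46,141; SL = ⌊$190,129/5⌋ = $38,025 → take DB $46,141. Book value $169,188.
Year 4: DB = ⌊$169,188 × 150%/7⌋ = $36,254; SL = ⌊$143,988/4⌋ = $35,997 → take DB $36,254. Book value $132,934.
Year 5: DB = ⌊$132,934 × 150%/7⌋ = $28,485; SL = ⌊$107,734/3⌋ = $35,911 → take SL $35,911. Book value $97,023.
Year 6: DB = ⌊$97,023 × 150%/7⌋ = $20,790; SL = ⌊$71,823/2⌋ = $35,911 → take SL $35,911. Book value $61,112.
Year 7 (final): $61,112 − $25,200 = $35,912. Book value $25,200.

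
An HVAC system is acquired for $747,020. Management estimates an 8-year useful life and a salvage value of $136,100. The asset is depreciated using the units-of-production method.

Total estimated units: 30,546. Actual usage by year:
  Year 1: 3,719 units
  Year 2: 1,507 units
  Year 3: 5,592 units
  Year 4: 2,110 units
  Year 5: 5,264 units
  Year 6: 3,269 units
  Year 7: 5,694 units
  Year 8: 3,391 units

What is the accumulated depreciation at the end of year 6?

$429,220

Depreciable base = $747,020 − $136,100 = $610,920.
Rate = $610,920 / 30,546 units = $20 per unit.
Year 1: 3,719 × $20 = $74,380. Book value $672,640.
Year 2: 1,507 × $20 = $30,140. Book value $642,500.
Year 3: 5,592 × $20 = $111,840. Book value $530,660.
Year 4: 2,110 × $20 = $42,200. Book value $488,460.
Year 5: 5,264 × $20 = $105,280. Book value $383,180.
Year 6: 3,269 × $20 = $65,380. Book value $317,800.
Accumulated through year 6 = $747,020 − $317,800 = $429,220.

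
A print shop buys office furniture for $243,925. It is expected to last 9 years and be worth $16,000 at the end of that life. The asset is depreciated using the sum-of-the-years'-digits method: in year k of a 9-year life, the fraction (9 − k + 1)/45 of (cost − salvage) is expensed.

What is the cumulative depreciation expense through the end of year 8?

$222,860

Depreciable base = $243,925 − $16,000 = $227,925.
Sum of the years' digits = 9+8+7+6+5+4+3+2+1 = 45.
Year 1: $227,925 × 9/45 = $45,585. Book value $198,340.
Year 2: $227,925 × 8/45 = $40,520. Book value $157,820.
Year 3: $227,925 × 7/45 = $35,455. Book value $122,365.
Year 4: $227,925 × 6/45 = $30,390. Book value $91,975.
Year 5: $227,925 × 5/45 = $25,325. Book value $66,650.
Year 6: $227,925 × 4/45 = $20,260. Book value $46,390.
Year 7: $227,925 × 3/45 = $15,195. Book value $31,195.
Year 8: $227,925 × 2/45 = $10,130. Book value $21,065.
Accumulated through year 8 = $243,925 − $21,065 = $222,860.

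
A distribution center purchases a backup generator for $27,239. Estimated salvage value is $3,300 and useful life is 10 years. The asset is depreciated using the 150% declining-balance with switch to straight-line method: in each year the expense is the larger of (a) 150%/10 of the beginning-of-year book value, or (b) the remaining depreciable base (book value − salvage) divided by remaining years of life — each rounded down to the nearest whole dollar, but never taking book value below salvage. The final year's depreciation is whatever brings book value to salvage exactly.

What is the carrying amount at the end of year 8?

$6,788

Depreciable base = $27,239 − $3,300 = $23,939.
Year 1: DB = ⌊$27,239 × 150%/10⌋ = $4,085; SL = ⌊$23,939/10⌋ = $2,393 → take DB $4,085. Book value $23,154.
Year 2: DB = ⌊$23,154 × 150%/10⌋ = $3,473; SL = ⌊$19,854/9⌋ = $2,206 → take DB $3,473. Book value $19,681.
Year 3: DB = ⌊$19,681 × 150%/10⌋ = $2,952; SL = ⌊$16,381/8⌋ = $2,047 → take DB $2,952. Book value $16,729.
Year 4: DB = ⌊$16,729 × 150%/10⌋ = $2,509; SL = ⌊$13,429/7⌋ = $1,918 → take DB $2,509. Book value $14,220.
Year 5: DB = ⌊$14,220 × 150%/10⌋ = $2,133; SL = ⌊$10,920/6⌋ = $1,820 → take DB $2,133. Book value $12,087.
Year 6: DB = ⌊$12,087 × 150%/10⌋ = $1,813; SL = ⌊$8,787/5⌋ = $1,757 → take DB $1,813. Book value $10,274.
Year 7: DB = ⌊$10,274 × 150%/10⌋ = $1,541; SL = ⌊$6,974/4⌋ = $1,743 → take SL $1,743. Book value $8,531.
Year 8: DB = ⌊$8,531 × 150%/10⌋ = $1,279; SL = ⌊$5,231/3⌋ = $1,743 → take SL $1,743. Book value $6,788.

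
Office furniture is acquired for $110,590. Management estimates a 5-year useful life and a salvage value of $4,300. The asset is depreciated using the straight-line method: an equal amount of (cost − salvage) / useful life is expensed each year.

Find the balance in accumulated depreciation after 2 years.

Depreciable base = $110,590 − $4,300 = $106,290.
Annual expense = $106,290 / 5 = $21,258.
End of year 1: book value $89,332.
End of year 2: book value $68,074.
Accumulated through year 2 = $110,590 − $68,074 = $42,516.

$42,516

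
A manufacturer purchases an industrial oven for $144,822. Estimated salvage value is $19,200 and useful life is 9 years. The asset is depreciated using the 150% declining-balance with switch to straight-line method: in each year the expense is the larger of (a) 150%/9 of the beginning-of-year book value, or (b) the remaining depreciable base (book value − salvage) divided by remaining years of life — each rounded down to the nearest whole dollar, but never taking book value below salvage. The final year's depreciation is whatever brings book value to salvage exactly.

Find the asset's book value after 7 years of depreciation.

Depreciable base = $144,822 − $19,200 = $125,622.
Year 1: DB = ⌊$144,822 × 150%/9⌋ = $24,137; SL = ⌊$125,622/9⌋ = $13,958 → take DB $24,137. Book value $120,685.
Year 2: DB = ⌊$120,685 × 150%/9⌋ = $20,114; SL = ⌊$101,485/8⌋ = $12,685 → take DB $20,114. Book value $100,571.
Year 3: DB = ⌊$100,571 × 150%/9⌋ = $16,761; SL = ⌊$81,371/7⌋ = $11,624 → take DB $16,761. Book value $83,810.
Year 4: DB = ⌊$83,810 × 150%/9⌋ = $13,968; SL = ⌊$64,610/6⌋ = $10,768 → take DB $13,968. Book value $69,842.
Year 5: DB = ⌊$69,842 × 150%/9⌋ = $11,640; SL = ⌊$50,642/5⌋ = $10,128 → take DB $11,640. Book value $58,202.
Year 6: DB = ⌊$58,202 × 150%/9⌋ = $9,700; SL = ⌊$39,002/4⌋ = $9,750 → take SL $9,750. Book value $48,452.
Year 7: DB = ⌊$48,452 × 150%/9⌋ = $8,075; SL = ⌊$29,252/3⌋ = $9,750 → take SL $9,750. Book value $38,702.

$38,702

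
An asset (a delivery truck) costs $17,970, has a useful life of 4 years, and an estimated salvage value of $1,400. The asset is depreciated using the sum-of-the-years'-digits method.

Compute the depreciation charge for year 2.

$4,971

Depreciable base = $17,970 − $1,400 = $16,570.
Sum of the years' digits = 4+3+2+1 = 10.
Year 1: $16,570 × 4/10 = $6,628. Book value $11,342.
Year 2: $16,570 × 3/10 = $4,971. Book value $6,371.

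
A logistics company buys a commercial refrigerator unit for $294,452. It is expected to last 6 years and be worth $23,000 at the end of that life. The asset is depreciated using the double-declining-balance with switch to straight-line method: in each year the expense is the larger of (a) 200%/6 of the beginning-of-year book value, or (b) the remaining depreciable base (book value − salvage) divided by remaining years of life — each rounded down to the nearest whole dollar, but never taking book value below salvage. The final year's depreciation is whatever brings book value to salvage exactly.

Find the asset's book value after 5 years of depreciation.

Depreciable base = $294,452 − $23,000 = $271,452.
Year 1: DB = ⌊$294,452 × 200%/6⌋ = $98,150; SL = ⌊$271,452/6⌋ = $45,242 → take DB $98,150. Book value $196,302.
Year 2: DB = ⌊$196,302 × 200%/6⌋ = $65,434; SL = ⌊$173,302/5⌋ = $34,660 → take DB $65,434. Book value $130,868.
Year 3: DB = ⌊$130,868 × 200%/6⌋ = $43,622; SL = ⌊$107,868/4⌋ = $26,967 → take DB $43,622. Book value $87,246.
Year 4: DB = ⌊$87,246 × 200%/6⌋ = $29,082; SL = ⌊$64,246/3⌋ = $21,415 → take DB $29,082. Book value $58,164.
Year 5: DB = ⌊$58,164 × 200%/6⌋ = $19,388; SL = ⌊$35,164/2⌋ = $17,582 → take DB $19,388. Book value $38,776.

$38,776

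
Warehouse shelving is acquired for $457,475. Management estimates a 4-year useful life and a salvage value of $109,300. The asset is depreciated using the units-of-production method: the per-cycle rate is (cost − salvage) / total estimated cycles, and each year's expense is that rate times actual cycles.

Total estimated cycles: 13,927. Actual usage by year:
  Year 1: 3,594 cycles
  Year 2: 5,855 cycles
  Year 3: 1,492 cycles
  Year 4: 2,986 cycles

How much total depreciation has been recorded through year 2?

$236,225

Depreciable base = $457,475 − $109,300 = $348,175.
Rate = $348,175 / 13,927 cycles = $25 per cycle.
Year 1: 3,594 × $25 = $89,850. Book value $367,625.
Year 2: 5,855 × $25 = $146,375. Book value $221,250.
Accumulated through year 2 = $457,475 − $221,250 = $236,225.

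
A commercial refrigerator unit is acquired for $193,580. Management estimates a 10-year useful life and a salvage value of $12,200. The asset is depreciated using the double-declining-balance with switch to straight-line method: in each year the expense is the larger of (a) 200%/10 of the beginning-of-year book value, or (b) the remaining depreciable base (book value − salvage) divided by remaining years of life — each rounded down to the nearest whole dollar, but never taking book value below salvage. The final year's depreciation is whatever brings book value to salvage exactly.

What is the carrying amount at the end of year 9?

Depreciable base = $193,580 − $12,200 = $181,380.
Year 1: DB = ⌊$193,580 × 200%/10⌋ = $38,716; SL = ⌊$181,380/10⌋ = $18,138 → take DB $38,716. Book value $154,864.
Year 2: DB = ⌊$154,864 × 200%/10⌋ = $30,972; SL = ⌊$142,664/9⌋ = $15,851 → take DB $30,972. Book value $123,892.
Year 3: DB = ⌊$123,892 × 200%/10⌋ = $24,778; SL = ⌊$111,692/8⌋ = $13,961 → take DB $24,778. Book value $99,114.
Year 4: DB = ⌊$99,114 × 200%/10⌋ = $19,822; SL = ⌊$86,914/7⌋ = $12,416 → take DB $19,822. Book value $79,292.
Year 5: DB = ⌊$79,292 × 200%/10⌋ = $15,858; SL = ⌊$67,092/6⌋ = $11,182 → take DB $15,858. Book value $63,434.
Year 6: DB = ⌊$63,434 × 200%/10⌋ = $12,686; SL = ⌊$51,234/5⌋ = $10,246 → take DB $12,686. Book value $50,748.
Year 7: DB = ⌊$50,748 × 200%/10⌋ = $10,149; SL = ⌊$38,548/4⌋ = $9,637 → take DB $10,149. Book value $40,599.
Year 8: DB = ⌊$40,599 × 200%/10⌋ = $8,119; SL = ⌊$28,399/3⌋ = $9,466 → take SL $9,466. Book value $31,133.
Year 9: DB = ⌊$31,133 × 200%/10⌋ = $6,226; SL = ⌊$18,933/2⌋ = $9,466 → take SL $9,466. Book value $21,667.

$21,667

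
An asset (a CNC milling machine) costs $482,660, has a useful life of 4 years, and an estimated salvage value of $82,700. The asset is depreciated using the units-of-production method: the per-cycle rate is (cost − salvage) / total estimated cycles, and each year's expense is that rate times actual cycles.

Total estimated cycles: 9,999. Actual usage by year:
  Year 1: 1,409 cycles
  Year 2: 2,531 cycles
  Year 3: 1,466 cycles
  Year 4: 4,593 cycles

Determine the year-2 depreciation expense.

$101,240

Depreciable base = $482,660 − $82,700 = $399,960.
Rate = $399,960 / 9,999 cycles = $40 per cycle.
Year 1: 1,409 × $40 = $56,360. Book value $426,300.
Year 2: 2,531 × $40 = $101,240. Book value $325,060.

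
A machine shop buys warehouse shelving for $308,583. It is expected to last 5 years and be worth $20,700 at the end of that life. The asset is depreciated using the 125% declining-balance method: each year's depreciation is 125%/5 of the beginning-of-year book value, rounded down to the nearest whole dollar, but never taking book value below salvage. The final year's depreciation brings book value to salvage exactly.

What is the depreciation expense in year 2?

Depreciable base = $308,583 − $20,700 = $287,883.
Year 1: ⌊$308,583 × 125%/5⌋ = $77,145. Book value $231,438.
Year 2: ⌊$231,438 × 125%/5⌋ = $57,859. Book value $173,579.

$57,859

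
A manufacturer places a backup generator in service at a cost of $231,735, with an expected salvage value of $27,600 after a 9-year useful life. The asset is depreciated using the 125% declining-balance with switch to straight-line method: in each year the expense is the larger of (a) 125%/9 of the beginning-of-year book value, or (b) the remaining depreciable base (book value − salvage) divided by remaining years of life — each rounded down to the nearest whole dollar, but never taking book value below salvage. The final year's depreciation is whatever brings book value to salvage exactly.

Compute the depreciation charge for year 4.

$20,551

Depreciable base = $231,735 − $27,600 = $204,135.
Year 1: DB = ⌊$231,735 × 125%/9⌋ = $32,185; SL = ⌊$204,135/9⌋ = $22,681 → take DB $32,185. Book value $199,550.
Year 2: DB = ⌊$199,550 × 125%/9⌋ = $27,715; SL = ⌊$171,950/8⌋ = $21,493 → take DB $27,715. Book value $171,835.
Year 3: DB = ⌊$171,835 × 125%/9⌋ = $23,865; SL = ⌊$144,235/7⌋ = $20,605 → take DB $23,865. Book value $147,970.
Year 4: DB = ⌊$147,970 × 125%/9⌋ = $20,551; SL = ⌊$120,370/6⌋ = $20,061 → take DB $20,551. Book value $127,419.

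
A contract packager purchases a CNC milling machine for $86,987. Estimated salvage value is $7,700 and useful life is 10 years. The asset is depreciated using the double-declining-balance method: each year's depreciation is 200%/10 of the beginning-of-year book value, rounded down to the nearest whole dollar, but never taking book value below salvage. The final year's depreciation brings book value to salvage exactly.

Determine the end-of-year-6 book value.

$22,804

Depreciable base = $86,987 − $7,700 = $79,287.
Year 1: ⌊$86,987 × 200%/10⌋ = $17,397. Book value $69,590.
Year 2: ⌊$69,590 × 200%/10⌋ = $13,918. Book value $55,672.
Year 3: ⌊$55,672 × 200%/10⌋ = $11,134. Book value $44,538.
Year 4: ⌊$44,538 × 200%/10⌋ = $8,907. Book value $35,631.
Year 5: ⌊$35,631 × 200%/10⌋ = $7,126. Book value $28,505.
Year 6: ⌊$28,505 × 200%/10⌋ = $5,701. Book value $22,804.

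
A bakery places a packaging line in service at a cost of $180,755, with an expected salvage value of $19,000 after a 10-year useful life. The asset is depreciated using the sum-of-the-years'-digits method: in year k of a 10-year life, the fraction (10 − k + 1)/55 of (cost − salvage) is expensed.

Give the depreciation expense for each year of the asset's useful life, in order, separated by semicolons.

$29,410; $26,469; $23,528; $20,587; $17,646; $14,705; $11,764; $8,823; $5,882; $2,941

Depreciable base = $180,755 − $19,000 = $161,755.
Sum of the years' digits = 10+9+8+7+6+5+4+3+2+1 = 55.
Year 1: $161,755 × 10/55 = $29,410. Book value $151,345.
Year 2: $161,755 × 9/55 = $26,469. Book value $124,876.
Year 3: $161,755 × 8/55 = $23,528. Book value $101,348.
Year 4: $161,755 × 7/55 = $20,587. Book value $80,761.
Year 5: $161,755 × 6/55 = $17,646. Book value $63,115.
Year 6: $161,755 × 5/55 = $14,705. Book value $48,410.
Year 7: $161,755 × 4/55 = $11,764. Book value $36,646.
Year 8: $161,755 × 3/55 = $8,823. Book value $27,823.
Year 9: $161,755 × 2/55 = $5,882. Book value $21,941.
Year 10: $161,755 × 1/55 = $2,941. Book value $19,000.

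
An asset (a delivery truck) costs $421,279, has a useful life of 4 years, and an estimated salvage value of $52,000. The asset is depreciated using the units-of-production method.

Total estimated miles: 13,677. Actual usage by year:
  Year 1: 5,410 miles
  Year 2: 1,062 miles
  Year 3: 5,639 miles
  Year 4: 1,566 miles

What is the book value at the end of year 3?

Depreciable base = $421,279 − $52,000 = $369,279.
Rate = $369,279 / 13,677 miles = $27 per mile.
Year 1: 5,410 × $27 = $146,070. Book value $275,209.
Year 2: 1,062 × $27 = $28,674. Book value $246,535.
Year 3: 5,639 × $27 = $152,253. Book value $94,282.

$94,282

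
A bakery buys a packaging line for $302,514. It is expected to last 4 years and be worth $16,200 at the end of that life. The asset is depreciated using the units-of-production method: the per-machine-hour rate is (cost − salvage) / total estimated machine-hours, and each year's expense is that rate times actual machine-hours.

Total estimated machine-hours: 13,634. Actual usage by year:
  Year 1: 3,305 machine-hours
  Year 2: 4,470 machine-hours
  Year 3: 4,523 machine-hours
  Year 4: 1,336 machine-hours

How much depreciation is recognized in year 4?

$28,056

Depreciable base = $302,514 − $16,200 = $286,314.
Rate = $286,314 / 13,634 machine-hours = $21 per machine-hour.
Year 1: 3,305 × $21 = $69,405. Book value $233,109.
Year 2: 4,470 × $21 = $93,870. Book value $139,239.
Year 3: 4,523 × $21 = $94,983. Book value $44,256.
Year 4: 1,336 × $21 = $28,056. Book value $16,200.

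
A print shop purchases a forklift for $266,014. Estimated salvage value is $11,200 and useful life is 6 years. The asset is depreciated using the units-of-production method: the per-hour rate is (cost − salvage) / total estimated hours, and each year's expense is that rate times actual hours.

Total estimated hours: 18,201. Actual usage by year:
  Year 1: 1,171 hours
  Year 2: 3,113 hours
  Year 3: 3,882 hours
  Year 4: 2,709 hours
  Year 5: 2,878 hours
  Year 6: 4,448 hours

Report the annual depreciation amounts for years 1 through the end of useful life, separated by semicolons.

$16,394; $43,582; $54,348; $37,926; $40,292; $62,272

Depreciable base = $266,014 − $11,200 = $254,814.
Rate = $254,814 / 18,201 hours = $14 per hour.
Year 1: 1,171 × $14 = $16,394. Book value $249,620.
Year 2: 3,113 × $14 = $43,582. Book value $206,038.
Year 3: 3,882 × $14 = $54,348. Book value $151,690.
Year 4: 2,709 × $14 = $37,926. Book value $113,764.
Year 5: 2,878 × $14 = $40,292. Book value $73,472.
Year 6: 4,448 × $14 = $62,272. Book value $11,200.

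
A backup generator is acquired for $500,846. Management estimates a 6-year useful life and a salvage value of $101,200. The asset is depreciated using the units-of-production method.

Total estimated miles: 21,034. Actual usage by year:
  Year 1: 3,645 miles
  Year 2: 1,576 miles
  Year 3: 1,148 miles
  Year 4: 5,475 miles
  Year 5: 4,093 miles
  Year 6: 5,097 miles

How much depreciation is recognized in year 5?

$77,767

Depreciable base = $500,846 − $101,200 = $399,646.
Rate = $399,646 / 21,034 miles = $19 per mile.
Year 1: 3,645 × $19 = $69,255. Book value $431,591.
Year 2: 1,576 × $19 = $29,944. Book value $401,647.
Year 3: 1,148 × $19 = $21,812. Book value $379,835.
Year 4: 5,475 × $19 = $104,025. Book value $275,810.
Year 5: 4,093 × $19 = $77,767. Book value $198,043.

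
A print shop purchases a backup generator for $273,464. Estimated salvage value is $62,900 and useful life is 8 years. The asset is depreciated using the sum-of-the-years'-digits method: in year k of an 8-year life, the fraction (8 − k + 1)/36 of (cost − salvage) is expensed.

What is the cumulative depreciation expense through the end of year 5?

Depreciable base = $273,464 − $62,900 = $210,564.
Sum of the years' digits = 8+7+6+5+4+3+2+1 = 36.
Year 1: $210,564 × 8/36 = $46,792. Book value $226,672.
Year 2: $210,564 × 7/36 = $40,943. Book value $185,729.
Year 3: $210,564 × 6/36 = $35,094. Book value $150,635.
Year 4: $210,564 × 5/36 = $29,245. Book value $121,390.
Year 5: $210,564 × 4/36 = $23,396. Book value $97,994.
Accumulated through year 5 = $273,464 − $97,994 = $175,470.

$175,470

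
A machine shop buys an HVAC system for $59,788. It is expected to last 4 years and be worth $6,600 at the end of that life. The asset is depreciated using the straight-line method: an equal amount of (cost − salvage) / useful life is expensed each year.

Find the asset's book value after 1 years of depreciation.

Depreciable base = $59,788 − $6,600 = $53,188.
Annual expense = $53,188 / 4 = $13,297.
End of year 1: book value $46,491.

$46,491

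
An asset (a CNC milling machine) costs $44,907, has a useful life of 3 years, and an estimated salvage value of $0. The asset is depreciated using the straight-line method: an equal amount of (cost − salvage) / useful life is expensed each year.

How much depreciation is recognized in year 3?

$14,969

Depreciable base = $44,907 − $0 = $44,907.
Annual expense = $44,907 / 3 = $14,969.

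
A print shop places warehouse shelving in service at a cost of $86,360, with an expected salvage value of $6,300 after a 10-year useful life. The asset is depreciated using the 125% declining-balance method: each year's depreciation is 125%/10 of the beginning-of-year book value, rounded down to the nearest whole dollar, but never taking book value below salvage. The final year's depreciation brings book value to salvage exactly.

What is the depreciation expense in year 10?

Depreciable base = $86,360 − $6,300 = $80,060.
Year 1: ⌊$86,360 × 125%/10⌋ = $10,795. Book value $75,565.
Year 2: ⌊$75,565 × 125%/10⌋ = $9,445. Book value $66,120.
Year 3: ⌊$66,120 × 125%/10⌋ = $8,265. Book value $57,855.
Year 4: ⌊$57,855 × 125%/10⌋ = $7,231. Book value $50,624.
Year 5: ⌊$50,624 × 125%/10⌋ = $6,328. Book value $44,296.
Year 6: ⌊$44,296 × 125%/10⌋ = $5,537. Book value $38,759.
Year 7: ⌊$38,759 × 125%/10⌋ = $4,844. Book value $33,915.
Year 8: ⌊$33,915 × 125%/10⌋ = $4,239. Book value $29,676.
Year 9: ⌊$29,676 × 125%/10⌋ = $3,709. Book value $25,967.
Year 10 (final): $25,967 − $6,300 = $19,667. Book value $6,300.

$19,667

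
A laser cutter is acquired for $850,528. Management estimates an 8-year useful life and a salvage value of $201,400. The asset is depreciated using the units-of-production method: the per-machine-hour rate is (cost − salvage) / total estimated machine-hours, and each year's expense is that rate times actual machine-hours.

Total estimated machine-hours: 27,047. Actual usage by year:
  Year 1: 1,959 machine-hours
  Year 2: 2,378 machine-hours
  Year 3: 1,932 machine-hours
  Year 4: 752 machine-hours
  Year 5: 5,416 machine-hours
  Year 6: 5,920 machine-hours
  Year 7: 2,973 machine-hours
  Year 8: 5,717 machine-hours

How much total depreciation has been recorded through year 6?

$440,568

Depreciable base = $850,528 − $201,400 = $649,128.
Rate = $649,128 / 27,047 machine-hours = $24 per machine-hour.
Year 1: 1,959 × $24 = $47,016. Book value $803,512.
Year 2: 2,378 × $24 = $57,072. Book value $746,440.
Year 3: 1,932 × $24 = $46,368. Book value $700,072.
Year 4: 752 × $24 = $18,048. Book value $682,024.
Year 5: 5,416 × $24 = $129,984. Book value $552,040.
Year 6: 5,920 × $24 = $142,080. Book value $409,960.
Accumulated through year 6 = $850,528 − $409,960 = $440,568.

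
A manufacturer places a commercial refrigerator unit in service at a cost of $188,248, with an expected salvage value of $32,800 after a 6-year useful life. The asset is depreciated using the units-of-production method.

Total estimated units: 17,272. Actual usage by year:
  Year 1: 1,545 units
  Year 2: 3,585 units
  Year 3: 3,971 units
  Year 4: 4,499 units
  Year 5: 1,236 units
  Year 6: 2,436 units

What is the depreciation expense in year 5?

Depreciable base = $188,248 − $32,800 = $155,448.
Rate = $155,448 / 17,272 units = $9 per unit.
Year 1: 1,545 × $9 = $13,905. Book value $174,343.
Year 2: 3,585 × $9 = $32,265. Book value $142,078.
Year 3: 3,971 × $9 = $35,739. Book value $106,339.
Year 4: 4,499 × $9 = $40,491. Book value $65,848.
Year 5: 1,236 × $9 = $11,124. Book value $54,724.

$11,124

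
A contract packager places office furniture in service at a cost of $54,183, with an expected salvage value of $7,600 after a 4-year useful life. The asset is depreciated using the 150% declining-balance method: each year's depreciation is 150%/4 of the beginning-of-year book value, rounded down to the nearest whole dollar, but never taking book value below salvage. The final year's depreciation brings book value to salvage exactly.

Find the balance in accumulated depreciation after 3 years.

$40,954

Depreciable base = $54,183 − $7,600 = $46,583.
Year 1: ⌊$54,183 × 150%/4⌋ = $20,318. Book value $33,865.
Year 2: ⌊$33,865 × 150%/4⌋ = $12,699. Book value $21,166.
Year 3: ⌊$21,166 × 150%/4⌋ = $7,937. Book value $13,229.
Accumulated through year 3 = $54,183 − $13,229 = $40,954.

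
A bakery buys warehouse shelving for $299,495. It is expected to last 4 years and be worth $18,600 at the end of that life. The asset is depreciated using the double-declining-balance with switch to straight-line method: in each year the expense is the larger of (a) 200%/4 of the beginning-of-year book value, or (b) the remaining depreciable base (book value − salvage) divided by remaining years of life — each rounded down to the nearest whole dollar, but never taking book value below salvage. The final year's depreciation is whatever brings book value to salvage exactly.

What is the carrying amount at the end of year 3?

Depreciable base = $299,495 − $18,600 = $280,895.
Year 1: DB = ⌊$299,495 × 200%/4⌋ = $149,747; SL = ⌊$280,895/4⌋ = $70,223 → take DB $149,747. Book value $149,748.
Year 2: DB = ⌊$149,748 × 200%/4⌋ = $74,874; SL = ⌊$131,148/3⌋ = $43,716 → take DB $74,874. Book value $74,874.
Year 3: DB = ⌊$74,874 × 200%/4⌋ = $37,437; SL = ⌊$56,274/2⌋ = $28,137 → take DB $37,437. Book value $37,437.

$37,437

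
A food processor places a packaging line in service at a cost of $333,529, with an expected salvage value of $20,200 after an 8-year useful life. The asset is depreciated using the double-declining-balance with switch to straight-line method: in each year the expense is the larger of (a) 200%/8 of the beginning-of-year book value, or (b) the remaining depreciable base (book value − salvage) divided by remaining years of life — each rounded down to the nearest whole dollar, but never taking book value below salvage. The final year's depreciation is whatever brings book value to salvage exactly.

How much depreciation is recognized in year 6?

$19,787

Depreciable base = $333,529 − $20,200 = $313,329.
Year 1: DB = ⌊$333,529 × 200%/8⌋ = $83,382; SL = ⌊$313,329/8⌋ = $39,166 → take DB $83,382. Book value $250,147.
Year 2: DB = ⌊$250,147 × 200%/8⌋ = $62,536; SL = ⌊$229,947/7⌋ = $32,849 → take DB $62,536. Book value $187,611.
Year 3: DB = ⌊$187,611 × 200%/8⌋ = $46,902; SL = ⌊$167,411/6⌋ = $27,901 → take DB $46,902. Book value $140,709.
Year 4: DB = ⌊$140,709 × 200%/8⌋ = $35,177; SL = ⌊$120,509/5⌋ = $24,101 → take DB $35,177. Book value $105,532.
Year 5: DB = ⌊$105,532 × 200%/8⌋ = $26,383; SL = ⌊$85,332/4⌋ = $21,333 → take DB $26,383. Book value $79,149.
Year 6: DB = ⌊$79,149 × 200%/8⌋ = $19,787; SL = ⌊$58,949/3⌋ = $19,649 → take DB $19,787. Book value $59,362.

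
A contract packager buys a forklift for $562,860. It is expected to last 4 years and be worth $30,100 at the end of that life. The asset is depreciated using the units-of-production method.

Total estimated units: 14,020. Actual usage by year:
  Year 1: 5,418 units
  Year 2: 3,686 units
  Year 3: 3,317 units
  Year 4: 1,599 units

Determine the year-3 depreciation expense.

Depreciable base = $562,860 − $30,100 = $532,760.
Rate = $532,760 / 14,020 units = $38 per unit.
Year 1: 5,418 × $38 = $205,884. Book value $356,976.
Year 2: 3,686 × $38 = $140,068. Book value $216,908.
Year 3: 3,317 × $38 = $126,046. Book value $90,862.

$126,046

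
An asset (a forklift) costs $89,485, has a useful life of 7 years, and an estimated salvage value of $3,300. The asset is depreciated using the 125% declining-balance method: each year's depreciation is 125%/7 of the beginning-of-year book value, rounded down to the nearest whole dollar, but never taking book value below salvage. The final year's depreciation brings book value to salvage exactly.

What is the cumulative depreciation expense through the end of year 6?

$61,994

Depreciable base = $89,485 − $3,300 = $86,185.
Year 1: ⌊$89,485 × 125%/7⌋ = $15,979. Book value $73,506.
Year 2: ⌊$73,506 × 125%/7⌋ = $13,126. Book value $60,380.
Year 3: ⌊$60,380 × 125%/7⌋ = $10,782. Book value $49,598.
Year 4: ⌊$49,598 × 125%/7⌋ = $8,856. Book value $40,742.
Year 5: ⌊$40,742 × 125%/7⌋ = $7,275. Book value $33,467.
Year 6: ⌊$33,467 × 125%/7⌋ = $5,976. Book value $27,491.
Accumulated through year 6 = $89,485 − $27,491 = $61,994.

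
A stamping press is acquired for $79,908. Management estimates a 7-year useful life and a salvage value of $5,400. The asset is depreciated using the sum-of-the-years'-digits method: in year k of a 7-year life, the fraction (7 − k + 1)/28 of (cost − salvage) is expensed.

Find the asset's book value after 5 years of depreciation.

Depreciable base = $79,908 − $5,400 = $74,508.
Sum of the years' digits = 7+6+5+4+3+2+1 = 28.
Year 1: $74,508 × 7/28 = $18,627. Book value $61,281.
Year 2: $74,508 × 6/28 = $15,966. Book value $45,315.
Year 3: $74,508 × 5/28 = $13,305. Book value $32,010.
Year 4: $74,508 × 4/28 = $10,644. Book value $21,366.
Year 5: $74,508 × 3/28 = $7,983. Book value $13,383.

$13,383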